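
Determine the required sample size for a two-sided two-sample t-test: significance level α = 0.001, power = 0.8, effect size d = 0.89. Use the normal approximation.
n = 44 per group

Sample size formula (two-sample t-test, normal approximation):
n = 2 · ((z_{α/2} + z_β) / d)²

z_{α/2} = 3.291 (for α = 0.001, two-sided)
z_β = 0.842 (for power = 0.8)
d = 0.89

n = 2 · ((3.291 + 0.842) / 0.89)²
n = 2 · (4.644)²
n ≈ 43.13
Round up to the next whole number: n = 44 per group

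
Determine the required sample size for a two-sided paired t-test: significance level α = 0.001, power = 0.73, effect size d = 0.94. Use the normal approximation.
n = 18 pairs

Sample size formula (paired t-test, normal approximation):
n = ((z_{α/2} + z_β) / d)²

z_{α/2} = 3.291 (for α = 0.001, two-sided)
z_β = 0.613 (for power = 0.73)
d = 0.94

n = ((3.291 + 0.613) / 0.94)²
n = (4.153)²
n ≈ 17.25
Round up to the next whole number: n = 18 pairs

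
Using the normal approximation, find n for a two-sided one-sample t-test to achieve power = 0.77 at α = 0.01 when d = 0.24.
n = 191

Sample size formula (one-sample t-test, normal approximation):
n = ((z_{α/2} + z_β) / d)²

z_{α/2} = 2.576 (for α = 0.01, two-sided)
z_β = 0.739 (for power = 0.77)
d = 0.24

n = ((2.576 + 0.739) / 0.24)²
n = (13.813)²
n ≈ 190.80
Round up to the next whole number: n = 191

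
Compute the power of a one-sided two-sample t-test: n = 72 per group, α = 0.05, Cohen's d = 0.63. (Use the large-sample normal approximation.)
Power ≈ 0.98

Power calculation (two-sample t-test, normal approximation):
z_β = d · √(n/2) - z_α
z_β = 0.63 · √(72/2) - 1.645
z_β = 0.63 · 6.000 - 1.645
z_β = 2.135

Power = Φ(z_β) = Φ(2.135) ≈ 0.984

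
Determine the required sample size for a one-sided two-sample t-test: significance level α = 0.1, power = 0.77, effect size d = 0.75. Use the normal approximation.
n = 15 per group

Sample size formula (two-sample t-test, normal approximation):
n = 2 · ((z_α + z_β) / d)²

z_α = 1.282 (for α = 0.1, one-sided)
z_β = 0.739 (for power = 0.77)
d = 0.75

n = 2 · ((1.282 + 0.739) / 0.75)²
n = 2 · (2.695)²
n ≈ 14.53
Round up to the next whole number: n = 15 per group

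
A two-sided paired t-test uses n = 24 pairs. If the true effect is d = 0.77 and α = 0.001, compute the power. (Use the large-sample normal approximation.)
Power ≈ 0.68

Power calculation (paired t-test, normal approximation):
z_β = d · √n - z_{α/2}
z_β = 0.77 · √24 - 3.291
z_β = 0.77 · 4.899 - 3.291
z_β = 0.482

Power = Φ(z_β) = Φ(0.482) ≈ 0.685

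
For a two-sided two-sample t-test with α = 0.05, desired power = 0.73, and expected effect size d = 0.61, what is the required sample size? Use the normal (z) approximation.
n = 36 per group

Sample size formula (two-sample t-test, normal approximation):
n = 2 · ((z_{α/2} + z_β) / d)²

z_{α/2} = 1.960 (for α = 0.05, two-sided)
z_β = 0.613 (for power = 0.73)
d = 0.61

n = 2 · ((1.960 + 0.613) / 0.61)²
n = 2 · (4.218)²
n ≈ 35.58
Round up to the next whole number: n = 36 per group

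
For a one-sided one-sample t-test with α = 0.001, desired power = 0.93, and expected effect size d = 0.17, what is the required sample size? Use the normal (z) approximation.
n = 722

Sample size formula (one-sample t-test, normal approximation):
n = ((z_α + z_β) / d)²

z_α = 3.090 (for α = 0.001, one-sided)
z_β = 1.476 (for power = 0.93)
d = 0.17

n = ((3.090 + 1.476) / 0.17)²
n = (26.859)²
n ≈ 721.41
Round up to the next whole number: n = 722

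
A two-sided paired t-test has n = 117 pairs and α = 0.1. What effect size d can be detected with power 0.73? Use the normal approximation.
d ≈ 0.21

Minimum detectable effect (paired t-test, normal approximation):
d = (z_{α/2} + z_β) / √n
d = (1.645 + 0.613) / √117
d = 2.258 / 10.817
d ≈ 0.21

By Cohen's convention (0.2 small / 0.5 medium / 0.8 large): small effect.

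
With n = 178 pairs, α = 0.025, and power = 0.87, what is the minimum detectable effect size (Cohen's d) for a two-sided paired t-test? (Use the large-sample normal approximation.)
d ≈ 0.25

Minimum detectable effect (paired t-test, normal approximation):
d = (z_{α/2} + z_β) / √n
d = (2.241 + 1.126) / √178
d = 3.368 / 13.342
d ≈ 0.25

By Cohen's convention (0.2 small / 0.5 medium / 0.8 large): small effect.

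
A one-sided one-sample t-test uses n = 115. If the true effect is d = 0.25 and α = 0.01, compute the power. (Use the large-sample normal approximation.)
Power ≈ 0.64

Power calculation (one-sample t-test, normal approximation):
z_β = d · √n - z_α
z_β = 0.25 · √115 - 2.326
z_β = 0.25 · 10.724 - 2.326
z_β = 0.355

Power = Φ(z_β) = Φ(0.355) ≈ 0.639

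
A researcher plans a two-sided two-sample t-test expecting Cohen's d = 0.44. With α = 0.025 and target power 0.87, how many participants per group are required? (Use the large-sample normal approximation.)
n = 118 per group

Sample size formula (two-sample t-test, normal approximation):
n = 2 · ((z_{α/2} + z_β) / d)²

z_{α/2} = 2.241 (for α = 0.025, two-sided)
z_β = 1.126 (for power = 0.87)
d = 0.44

n = 2 · ((2.241 + 1.126) / 0.44)²
n = 2 · (7.652)²
n ≈ 117.11
Round up to the next whole number: n = 118 per group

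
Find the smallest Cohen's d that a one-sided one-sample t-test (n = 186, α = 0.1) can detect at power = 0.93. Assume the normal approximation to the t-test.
d ≈ 0.20

Minimum detectable effect (one-sample t-test, normal approximation):
d = (z_α + z_β) / √n
d = (1.282 + 1.476) / √186
d = 2.757 / 13.638
d ≈ 0.20

By Cohen's convention (0.2 small / 0.5 medium / 0.8 large): small effect.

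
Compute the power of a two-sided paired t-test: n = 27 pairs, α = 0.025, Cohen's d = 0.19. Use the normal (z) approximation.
Power ≈ 0.10

Power calculation (paired t-test, normal approximation):
z_β = d · √n - z_{α/2}
z_β = 0.19 · √27 - 2.241
z_β = 0.19 · 5.196 - 2.241
z_β = -1.254

Power = Φ(z_β) = Φ(-1.254) ≈ 0.105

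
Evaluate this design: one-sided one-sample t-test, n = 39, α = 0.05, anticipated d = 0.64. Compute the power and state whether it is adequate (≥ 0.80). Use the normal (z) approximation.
Power ≈ 0.99; the study is adequately powered (power ≥ 0.80)

Power calculation (one-sample t-test, normal approximation):
z_β = d · √n - z_α
z_β = 0.64 · √39 - 1.645
z_β = 0.64 · 6.245 - 1.645
z_β = 2.352

Power = Φ(z_β) = Φ(2.352) ≈ 0.991

Effect size d = 0.64 is medium by Cohen's convention (0.2/0.5/0.8).

Threshold: power ≥ 0.80 is conventionally adequate.
Power ≈ 0.99 → the study is adequately powered (power ≥ 0.80).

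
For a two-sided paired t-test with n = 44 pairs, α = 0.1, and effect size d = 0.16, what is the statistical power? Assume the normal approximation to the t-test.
Power ≈ 0.28

Power calculation (paired t-test, normal approximation):
z_β = d · √n - z_{α/2}
z_β = 0.16 · √44 - 1.645
z_β = 0.16 · 6.633 - 1.645
z_β = -0.584

Power = Φ(z_β) = Φ(-0.584) ≈ 0.280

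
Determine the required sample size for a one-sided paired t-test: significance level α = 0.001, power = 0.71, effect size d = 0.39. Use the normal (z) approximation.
n = 88 pairs

Sample size formula (paired t-test, normal approximation):
n = ((z_α + z_β) / d)²

z_α = 3.090 (for α = 0.001, one-sided)
z_β = 0.553 (for power = 0.71)
d = 0.39

n = ((3.090 + 0.553) / 0.39)²
n = (9.341)²
n ≈ 87.25
Round up to the next whole number: n = 88 pairs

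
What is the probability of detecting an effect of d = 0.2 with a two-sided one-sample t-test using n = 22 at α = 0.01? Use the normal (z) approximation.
Power ≈ 0.05

Power calculation (one-sample t-test, normal approximation):
z_β = d · √n - z_{α/2}
z_β = 0.2 · √22 - 2.576
z_β = 0.2 · 4.690 - 2.576
z_β = -1.638

Power = Φ(z_β) = Φ(-1.638) ≈ 0.051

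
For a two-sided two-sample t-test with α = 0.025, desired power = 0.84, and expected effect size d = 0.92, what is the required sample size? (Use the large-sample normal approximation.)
n = 25 per group

Sample size formula (two-sample t-test, normal approximation):
n = 2 · ((z_{α/2} + z_β) / d)²

z_{α/2} = 2.241 (for α = 0.025, two-sided)
z_β = 0.994 (for power = 0.84)
d = 0.92

n = 2 · ((2.241 + 0.994) / 0.92)²
n = 2 · (3.516)²
n ≈ 24.72
Round up to the next whole number: n = 25 per group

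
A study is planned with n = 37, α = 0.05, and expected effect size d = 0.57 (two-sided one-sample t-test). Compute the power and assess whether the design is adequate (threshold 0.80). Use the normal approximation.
Power ≈ 0.93; the study is adequately powered (power ≥ 0.80)

Power calculation (one-sample t-test, normal approximation):
z_β = d · √n - z_{α/2}
z_β = 0.57 · √37 - 1.960
z_β = 0.57 · 6.083 - 1.960
z_β = 1.507

Power = Φ(z_β) = Φ(1.507) ≈ 0.934

Effect size d = 0.57 is medium by Cohen's convention (0.2/0.5/0.8).

Threshold: power ≥ 0.80 is conventionally adequate.
Power ≈ 0.93 → the study is adequately powered (power ≥ 0.80).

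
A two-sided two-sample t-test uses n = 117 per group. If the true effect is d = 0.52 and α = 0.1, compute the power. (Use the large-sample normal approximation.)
Power ≈ 0.99

Power calculation (two-sample t-test, normal approximation):
z_β = d · √(n/2) - z_{α/2}
z_β = 0.52 · √(117/2) - 1.645
z_β = 0.52 · 7.649 - 1.645
z_β = 2.332

Power = Φ(z_β) = Φ(2.332) ≈ 0.990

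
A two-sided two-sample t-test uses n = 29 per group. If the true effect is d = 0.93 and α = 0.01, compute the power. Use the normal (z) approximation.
Power ≈ 0.83

Power calculation (two-sample t-test, normal approximation):
z_β = d · √(n/2) - z_{α/2}
z_β = 0.93 · √(29/2) - 2.576
z_β = 0.93 · 3.808 - 2.576
z_β = 0.966

Power = Φ(z_β) = Φ(0.966) ≈ 0.833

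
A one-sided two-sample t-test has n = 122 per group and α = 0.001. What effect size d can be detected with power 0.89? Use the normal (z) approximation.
d ≈ 0.55

Minimum detectable effect (two-sample t-test, normal approximation):
d = (z_α + z_β) / √(n/2)
d = (3.090 + 1.227) / √(122/2)
d = 4.317 / 7.810
d ≈ 0.55

By Cohen's convention (0.2 small / 0.5 medium / 0.8 large): medium effect.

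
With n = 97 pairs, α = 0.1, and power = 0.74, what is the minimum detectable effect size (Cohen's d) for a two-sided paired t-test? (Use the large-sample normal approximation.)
d ≈ 0.23

Minimum detectable effect (paired t-test, normal approximation):
d = (z_{α/2} + z_β) / √n
d = (1.645 + 0.643) / √97
d = 2.288 / 9.849
d ≈ 0.23

By Cohen's convention (0.2 small / 0.5 medium / 0.8 large): small effect.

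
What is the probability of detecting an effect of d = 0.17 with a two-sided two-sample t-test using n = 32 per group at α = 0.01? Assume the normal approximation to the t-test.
Power ≈ 0.03

Power calculation (two-sample t-test, normal approximation):
z_β = d · √(n/2) - z_{α/2}
z_β = 0.17 · √(32/2) - 2.576
z_β = 0.17 · 4.000 - 2.576
z_β = -1.896

Power = Φ(z_β) = Φ(-1.896) ≈ 0.029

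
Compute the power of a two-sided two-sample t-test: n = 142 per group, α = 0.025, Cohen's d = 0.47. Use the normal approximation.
Power ≈ 0.96

Power calculation (two-sample t-test, normal approximation):
z_β = d · √(n/2) - z_{α/2}
z_β = 0.47 · √(142/2) - 2.241
z_β = 0.47 · 8.426 - 2.241
z_β = 1.719

Power = Φ(z_β) = Φ(1.719) ≈ 0.957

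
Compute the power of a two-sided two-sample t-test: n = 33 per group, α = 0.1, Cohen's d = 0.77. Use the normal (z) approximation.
Power ≈ 0.93

Power calculation (two-sample t-test, normal approximation):
z_β = d · √(n/2) - z_{α/2}
z_β = 0.77 · √(33/2) - 1.645
z_β = 0.77 · 4.062 - 1.645
z_β = 1.483

Power = Φ(z_β) = Φ(1.483) ≈ 0.931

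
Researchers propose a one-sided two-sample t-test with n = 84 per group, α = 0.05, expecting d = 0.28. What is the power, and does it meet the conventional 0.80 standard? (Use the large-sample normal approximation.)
Power ≈ 0.57; the study is underpowered (power < 0.80)

Power calculation (two-sample t-test, normal approximation):
z_β = d · √(n/2) - z_α
z_β = 0.28 · √(84/2) - 1.645
z_β = 0.28 · 6.481 - 1.645
z_β = 0.170

Power = Φ(z_β) = Φ(0.170) ≈ 0.567

Effect size d = 0.28 is small by Cohen's convention (0.2/0.5/0.8).

Threshold: power ≥ 0.80 is conventionally adequate.
Power ≈ 0.57 → the study is underpowered (power < 0.80).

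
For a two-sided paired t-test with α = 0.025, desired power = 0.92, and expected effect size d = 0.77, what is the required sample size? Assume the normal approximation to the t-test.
n = 23 pairs

Sample size formula (paired t-test, normal approximation):
n = ((z_{α/2} + z_β) / d)²

z_{α/2} = 2.241 (for α = 0.025, two-sided)
z_β = 1.405 (for power = 0.92)
d = 0.77

n = ((2.241 + 1.405) / 0.77)²
n = (4.735)²
n ≈ 22.42
Round up to the next whole number: n = 23 pairs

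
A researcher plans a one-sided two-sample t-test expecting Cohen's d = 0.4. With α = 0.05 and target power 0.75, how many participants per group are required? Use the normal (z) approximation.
n = 68 per group

Sample size formula (two-sample t-test, normal approximation):
n = 2 · ((z_α + z_β) / d)²

z_α = 1.645 (for α = 0.05, one-sided)
z_β = 0.674 (for power = 0.75)
d = 0.4

n = 2 · ((1.645 + 0.674) / 0.4)²
n = 2 · (5.798)²
n ≈ 67.23
Round up to the next whole number: n = 68 per group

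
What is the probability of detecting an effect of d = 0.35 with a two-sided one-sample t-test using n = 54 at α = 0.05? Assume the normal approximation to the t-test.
Power ≈ 0.73

Power calculation (one-sample t-test, normal approximation):
z_β = d · √n - z_{α/2}
z_β = 0.35 · √54 - 1.960
z_β = 0.35 · 7.348 - 1.960
z_β = 0.612

Power = Φ(z_β) = Φ(0.612) ≈ 0.730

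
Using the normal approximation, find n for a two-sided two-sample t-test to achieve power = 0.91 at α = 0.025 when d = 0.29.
n = 306 per group

Sample size formula (two-sample t-test, normal approximation):
n = 2 · ((z_{α/2} + z_β) / d)²

z_{α/2} = 2.241 (for α = 0.025, two-sided)
z_β = 1.341 (for power = 0.91)
d = 0.29

n = 2 · ((2.241 + 1.341) / 0.29)²
n = 2 · (12.352)²
n ≈ 305.14
Round up to the next whole number: n = 306 per group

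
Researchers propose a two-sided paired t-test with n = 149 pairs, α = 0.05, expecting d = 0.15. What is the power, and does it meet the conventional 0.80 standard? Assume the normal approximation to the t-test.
Power ≈ 0.45; the study is underpowered (power < 0.80)

Power calculation (paired t-test, normal approximation):
z_β = d · √n - z_{α/2}
z_β = 0.15 · √149 - 1.960
z_β = 0.15 · 12.207 - 1.960
z_β = -0.129

Power = Φ(z_β) = Φ(-0.129) ≈ 0.449

Effect size d = 0.15 is very small by Cohen's convention (0.2/0.5/0.8).

Threshold: power ≥ 0.80 is conventionally adequate.
Power ≈ 0.45 → the study is underpowered (power < 0.80).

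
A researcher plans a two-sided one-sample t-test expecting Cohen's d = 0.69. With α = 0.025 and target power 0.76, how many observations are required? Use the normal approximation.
n = 19

Sample size formula (one-sample t-test, normal approximation):
n = ((z_{α/2} + z_β) / d)²

z_{α/2} = 2.241 (for α = 0.025, two-sided)
z_β = 0.706 (for power = 0.76)
d = 0.69

n = ((2.241 + 0.706) / 0.69)²
n = (4.271)²
n ≈ 18.24
Round up to the next whole number: n = 19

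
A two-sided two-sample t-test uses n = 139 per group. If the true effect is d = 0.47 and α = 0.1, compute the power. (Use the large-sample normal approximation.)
Power ≈ 0.99

Power calculation (two-sample t-test, normal approximation):
z_β = d · √(n/2) - z_{α/2}
z_β = 0.47 · √(139/2) - 1.645
z_β = 0.47 · 8.337 - 1.645
z_β = 2.273

Power = Φ(z_β) = Φ(2.273) ≈ 0.988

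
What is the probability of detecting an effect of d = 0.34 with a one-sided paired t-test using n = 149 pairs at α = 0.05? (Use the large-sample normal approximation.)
Power ≈ 0.99

Power calculation (paired t-test, normal approximation):
z_β = d · √n - z_α
z_β = 0.34 · √149 - 1.645
z_β = 0.34 · 12.207 - 1.645
z_β = 2.505

Power = Φ(z_β) = Φ(2.505) ≈ 0.994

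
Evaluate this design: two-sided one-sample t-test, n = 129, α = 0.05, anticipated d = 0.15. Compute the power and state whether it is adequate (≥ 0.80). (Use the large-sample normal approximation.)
Power ≈ 0.40; the study is underpowered (power < 0.80)

Power calculation (one-sample t-test, normal approximation):
z_β = d · √n - z_{α/2}
z_β = 0.15 · √129 - 1.960
z_β = 0.15 · 11.358 - 1.960
z_β = -0.256

Power = Φ(z_β) = Φ(-0.256) ≈ 0.399

Effect size d = 0.15 is very small by Cohen's convention (0.2/0.5/0.8).

Threshold: power ≥ 0.80 is conventionally adequate.
Power ≈ 0.40 → the study is underpowered (power < 0.80).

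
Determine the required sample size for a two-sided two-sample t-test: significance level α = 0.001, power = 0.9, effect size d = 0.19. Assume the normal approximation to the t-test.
n = 1159 per group

Sample size formula (two-sample t-test, normal approximation):
n = 2 · ((z_{α/2} + z_β) / d)²

z_{α/2} = 3.291 (for α = 0.001, two-sided)
z_β = 1.282 (for power = 0.9)
d = 0.19

n = 2 · ((3.291 + 1.282) / 0.19)²
n = 2 · (24.068)²
n ≈ 1158.54
Round up to the next whole number: n = 1159 per group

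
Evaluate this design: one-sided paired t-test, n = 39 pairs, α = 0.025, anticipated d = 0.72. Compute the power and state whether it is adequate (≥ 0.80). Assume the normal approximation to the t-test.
Power ≈ 0.99; the study is adequately powered (power ≥ 0.80)

Power calculation (paired t-test, normal approximation):
z_β = d · √n - z_α
z_β = 0.72 · √39 - 1.960
z_β = 0.72 · 6.245 - 1.960
z_β = 2.536

Power = Φ(z_β) = Φ(2.536) ≈ 0.994

Effect size d = 0.72 is medium by Cohen's convention (0.2/0.5/0.8).

Threshold: power ≥ 0.80 is conventionally adequate.
Power ≈ 0.99 → the study is adequately powered (power ≥ 0.80).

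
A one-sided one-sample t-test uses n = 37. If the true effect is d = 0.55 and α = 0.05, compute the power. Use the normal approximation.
Power ≈ 0.96

Power calculation (one-sample t-test, normal approximation):
z_β = d · √n - z_α
z_β = 0.55 · √37 - 1.645
z_β = 0.55 · 6.083 - 1.645
z_β = 1.701

Power = Φ(z_β) = Φ(1.701) ≈ 0.955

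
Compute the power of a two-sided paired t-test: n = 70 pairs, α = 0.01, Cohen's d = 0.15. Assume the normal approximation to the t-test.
Power ≈ 0.09

Power calculation (paired t-test, normal approximation):
z_β = d · √n - z_{α/2}
z_β = 0.15 · √70 - 2.576
z_β = 0.15 · 8.367 - 2.576
z_β = -1.321

Power = Φ(z_β) = Φ(-1.321) ≈ 0.093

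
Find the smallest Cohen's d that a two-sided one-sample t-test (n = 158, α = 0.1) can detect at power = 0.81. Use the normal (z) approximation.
d ≈ 0.20

Minimum detectable effect (one-sample t-test, normal approximation):
d = (z_{α/2} + z_β) / √n
d = (1.645 + 0.878) / √158
d = 2.523 / 12.570
d ≈ 0.20

By Cohen's convention (0.2 small / 0.5 medium / 0.8 large): small effect.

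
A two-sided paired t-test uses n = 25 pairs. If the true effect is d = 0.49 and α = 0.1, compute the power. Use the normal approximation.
Power ≈ 0.79

Power calculation (paired t-test, normal approximation):
z_β = d · √n - z_{α/2}
z_β = 0.49 · √25 - 1.645
z_β = 0.49 · 5.000 - 1.645
z_β = 0.805

Power = Φ(z_β) = Φ(0.805) ≈ 0.790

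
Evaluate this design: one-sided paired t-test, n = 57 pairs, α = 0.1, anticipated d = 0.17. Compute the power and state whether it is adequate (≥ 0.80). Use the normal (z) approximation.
Power ≈ 0.50; the study is underpowered (power < 0.80)

Power calculation (paired t-test, normal approximation):
z_β = d · √n - z_α
z_β = 0.17 · √57 - 1.282
z_β = 0.17 · 7.550 - 1.282
z_β = 0.002

Power = Φ(z_β) = Φ(0.002) ≈ 0.501

Effect size d = 0.17 is very small by Cohen's convention (0.2/0.5/0.8).

Threshold: power ≥ 0.80 is conventionally adequate.
Power ≈ 0.50 → the study is underpowered (power < 0.80).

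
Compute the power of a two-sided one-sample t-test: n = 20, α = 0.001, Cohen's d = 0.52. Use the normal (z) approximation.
Power ≈ 0.17

Power calculation (one-sample t-test, normal approximation):
z_β = d · √n - z_{α/2}
z_β = 0.52 · √20 - 3.291
z_β = 0.52 · 4.472 - 3.291
z_β = -0.965

Power = Φ(z_β) = Φ(-0.965) ≈ 0.167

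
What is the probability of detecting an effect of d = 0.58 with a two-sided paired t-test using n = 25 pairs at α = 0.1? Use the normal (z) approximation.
Power ≈ 0.90

Power calculation (paired t-test, normal approximation):
z_β = d · √n - z_{α/2}
z_β = 0.58 · √25 - 1.645
z_β = 0.58 · 5.000 - 1.645
z_β = 1.255

Power = Φ(z_β) = Φ(1.255) ≈ 0.895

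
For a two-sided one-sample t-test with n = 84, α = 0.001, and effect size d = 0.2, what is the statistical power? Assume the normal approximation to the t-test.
Power ≈ 0.07

Power calculation (one-sample t-test, normal approximation):
z_β = d · √n - z_{α/2}
z_β = 0.2 · √84 - 3.291
z_β = 0.2 · 9.165 - 3.291
z_β = -1.457

Power = Φ(z_β) = Φ(-1.457) ≈ 0.072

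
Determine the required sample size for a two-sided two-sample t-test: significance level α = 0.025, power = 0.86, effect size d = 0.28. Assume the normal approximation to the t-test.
n = 282 per group

Sample size formula (two-sample t-test, normal approximation):
n = 2 · ((z_{α/2} + z_β) / d)²

z_{α/2} = 2.241 (for α = 0.025, two-sided)
z_β = 1.080 (for power = 0.86)
d = 0.28

n = 2 · ((2.241 + 1.080) / 0.28)²
n = 2 · (11.861)²
n ≈ 281.37
Round up to the next whole number: n = 282 per group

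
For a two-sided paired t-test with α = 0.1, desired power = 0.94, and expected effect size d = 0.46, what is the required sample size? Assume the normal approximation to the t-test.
n = 49 pairs

Sample size formula (paired t-test, normal approximation):
n = ((z_{α/2} + z_β) / d)²

z_{α/2} = 1.645 (for α = 0.1, two-sided)
z_β = 1.555 (for power = 0.94)
d = 0.46

n = ((1.645 + 1.555) / 0.46)²
n = (6.957)²
n ≈ 48.40
Round up to the next whole number: n = 49 pairs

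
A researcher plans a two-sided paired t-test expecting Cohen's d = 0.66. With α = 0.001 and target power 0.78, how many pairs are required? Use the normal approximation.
n = 38 pairs

Sample size formula (paired t-test, normal approximation):
n = ((z_{α/2} + z_β) / d)²

z_{α/2} = 3.291 (for α = 0.001, two-sided)
z_β = 0.772 (for power = 0.78)
d = 0.66

n = ((3.291 + 0.772) / 0.66)²
n = (6.156)²
n ≈ 37.90
Round up to the next whole number: n = 38 pairs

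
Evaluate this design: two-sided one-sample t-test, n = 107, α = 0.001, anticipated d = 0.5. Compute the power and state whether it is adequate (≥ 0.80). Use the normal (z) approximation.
Power ≈ 0.97; the study is adequately powered (power ≥ 0.80)

Power calculation (one-sample t-test, normal approximation):
z_β = d · √n - z_{α/2}
z_β = 0.5 · √107 - 3.291
z_β = 0.5 · 10.344 - 3.291
z_β = 1.882

Power = Φ(z_β) = Φ(1.882) ≈ 0.970

Effect size d = 0.5 is medium by Cohen's convention (0.2/0.5/0.8).

Threshold: power ≥ 0.80 is conventionally adequate.
Power ≈ 0.97 → the study is adequately powered (power ≥ 0.80).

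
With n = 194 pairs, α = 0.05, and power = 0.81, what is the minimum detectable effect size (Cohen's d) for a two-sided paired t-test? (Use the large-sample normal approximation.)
d ≈ 0.20

Minimum detectable effect (paired t-test, normal approximation):
d = (z_{α/2} + z_β) / √n
d = (1.960 + 0.878) / √194
d = 2.838 / 13.928
d ≈ 0.20

By Cohen's convention (0.2 small / 0.5 medium / 0.8 large): small effect.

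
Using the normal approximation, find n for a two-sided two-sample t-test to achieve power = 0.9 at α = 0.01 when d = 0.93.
n = 35 per group

Sample size formula (two-sample t-test, normal approximation):
n = 2 · ((z_{α/2} + z_β) / d)²

z_{α/2} = 2.576 (for α = 0.01, two-sided)
z_β = 1.282 (for power = 0.9)
d = 0.93

n = 2 · ((2.576 + 1.282) / 0.93)²
n = 2 · (4.148)²
n ≈ 34.41
Round up to the next whole number: n = 35 per group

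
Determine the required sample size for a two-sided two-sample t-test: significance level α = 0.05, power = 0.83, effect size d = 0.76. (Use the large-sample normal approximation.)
n = 30 per group

Sample size formula (two-sample t-test, normal approximation):
n = 2 · ((z_{α/2} + z_β) / d)²

z_{α/2} = 1.960 (for α = 0.05, two-sided)
z_β = 0.954 (for power = 0.83)
d = 0.76

n = 2 · ((1.960 + 0.954) / 0.76)²
n = 2 · (3.834)²
n ≈ 29.40
Round up to the next whole number: n = 30 per group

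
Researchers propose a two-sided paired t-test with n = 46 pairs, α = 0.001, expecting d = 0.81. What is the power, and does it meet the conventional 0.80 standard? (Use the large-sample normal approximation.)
Power ≈ 0.99; the study is adequately powered (power ≥ 0.80)

Power calculation (paired t-test, normal approximation):
z_β = d · √n - z_{α/2}
z_β = 0.81 · √46 - 3.291
z_β = 0.81 · 6.782 - 3.291
z_β = 2.203

Power = Φ(z_β) = Φ(2.203) ≈ 0.986

Effect size d = 0.81 is large by Cohen's convention (0.2/0.5/0.8).

Threshold: power ≥ 0.80 is conventionally adequate.
Power ≈ 0.99 → the study is adequately powered (power ≥ 0.80).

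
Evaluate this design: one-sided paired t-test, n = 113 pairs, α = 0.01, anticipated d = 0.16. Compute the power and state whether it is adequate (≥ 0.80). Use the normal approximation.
Power ≈ 0.27; the study is underpowered (power < 0.80)

Power calculation (paired t-test, normal approximation):
z_β = d · √n - z_α
z_β = 0.16 · √113 - 2.326
z_β = 0.16 · 10.630 - 2.326
z_β = -0.626

Power = Φ(z_β) = Φ(-0.626) ≈ 0.266

Effect size d = 0.16 is very small by Cohen's convention (0.2/0.5/0.8).

Threshold: power ≥ 0.80 is conventionally adequate.
Power ≈ 0.27 → the study is underpowered (power < 0.80).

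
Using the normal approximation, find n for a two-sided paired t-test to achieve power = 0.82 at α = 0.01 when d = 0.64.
n = 30 pairs

Sample size formula (paired t-test, normal approximation):
n = ((z_{α/2} + z_β) / d)²

z_{α/2} = 2.576 (for α = 0.01, two-sided)
z_β = 0.915 (for power = 0.82)
d = 0.64

n = ((2.576 + 0.915) / 0.64)²
n = (5.455)²
n ≈ 29.76
Round up to the next whole number: n = 30 pairs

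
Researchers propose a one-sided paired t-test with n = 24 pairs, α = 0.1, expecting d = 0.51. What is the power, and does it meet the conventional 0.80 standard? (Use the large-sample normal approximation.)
Power ≈ 0.89; the study is adequately powered (power ≥ 0.80)

Power calculation (paired t-test, normal approximation):
z_β = d · √n - z_α
z_β = 0.51 · √24 - 1.282
z_β = 0.51 · 4.899 - 1.282
z_β = 1.217

Power = Φ(z_β) = Φ(1.217) ≈ 0.888

Effect size d = 0.51 is medium by Cohen's convention (0.2/0.5/0.8).

Threshold: power ≥ 0.80 is conventionally adequate.
Power ≈ 0.89 → the study is adequately powered (power ≥ 0.80).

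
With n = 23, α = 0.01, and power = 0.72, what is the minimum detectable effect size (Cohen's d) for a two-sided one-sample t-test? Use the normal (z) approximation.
d ≈ 0.66

Minimum detectable effect (one-sample t-test, normal approximation):
d = (z_{α/2} + z_β) / √n
d = (2.576 + 0.583) / √23
d = 3.159 / 4.796
d ≈ 0.66

By Cohen's convention (0.2 small / 0.5 medium / 0.8 large): medium effect.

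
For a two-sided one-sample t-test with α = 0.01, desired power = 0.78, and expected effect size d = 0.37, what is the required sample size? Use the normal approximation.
n = 82

Sample size formula (one-sample t-test, normal approximation):
n = ((z_{α/2} + z_β) / d)²

z_{α/2} = 2.576 (for α = 0.01, two-sided)
z_β = 0.772 (for power = 0.78)
d = 0.37

n = ((2.576 + 0.772) / 0.37)²
n = (9.049)²
n ≈ 81.88
Round up to the next whole number: n = 82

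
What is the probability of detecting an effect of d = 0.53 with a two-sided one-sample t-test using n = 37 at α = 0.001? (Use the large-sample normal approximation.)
Power ≈ 0.47

Power calculation (one-sample t-test, normal approximation):
z_β = d · √n - z_{α/2}
z_β = 0.53 · √37 - 3.291
z_β = 0.53 · 6.083 - 3.291
z_β = -0.067

Power = Φ(z_β) = Φ(-0.067) ≈ 0.473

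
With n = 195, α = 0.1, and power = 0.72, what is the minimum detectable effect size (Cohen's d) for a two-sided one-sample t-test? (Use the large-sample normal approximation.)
d ≈ 0.16

Minimum detectable effect (one-sample t-test, normal approximation):
d = (z_{α/2} + z_β) / √n
d = (1.645 + 0.583) / √195
d = 2.228 / 13.964
d ≈ 0.16

By Cohen's convention (0.2 small / 0.5 medium / 0.8 large): very small effect.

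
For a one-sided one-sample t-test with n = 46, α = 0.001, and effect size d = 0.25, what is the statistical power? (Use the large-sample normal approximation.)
Power ≈ 0.08

Power calculation (one-sample t-test, normal approximation):
z_β = d · √n - z_α
z_β = 0.25 · √46 - 3.090
z_β = 0.25 · 6.782 - 3.090
z_β = -1.395

Power = Φ(z_β) = Φ(-1.395) ≈ 0.082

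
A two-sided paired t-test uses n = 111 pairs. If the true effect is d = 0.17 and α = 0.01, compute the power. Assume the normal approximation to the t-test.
Power ≈ 0.22

Power calculation (paired t-test, normal approximation):
z_β = d · √n - z_{α/2}
z_β = 0.17 · √111 - 2.576
z_β = 0.17 · 10.536 - 2.576
z_β = -0.785

Power = Φ(z_β) = Φ(-0.785) ≈ 0.216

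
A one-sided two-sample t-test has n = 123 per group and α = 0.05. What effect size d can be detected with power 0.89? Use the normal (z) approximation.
d ≈ 0.37

Minimum detectable effect (two-sample t-test, normal approximation):
d = (z_α + z_β) / √(n/2)
d = (1.645 + 1.227) / √(123/2)
d = 2.871 / 7.842
d ≈ 0.37

By Cohen's convention (0.2 small / 0.5 medium / 0.8 large): small effect.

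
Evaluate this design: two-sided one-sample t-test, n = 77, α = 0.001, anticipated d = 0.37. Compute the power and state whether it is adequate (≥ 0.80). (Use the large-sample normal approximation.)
Power ≈ 0.48; the study is underpowered (power < 0.80)

Power calculation (one-sample t-test, normal approximation):
z_β = d · √n - z_{α/2}
z_β = 0.37 · √77 - 3.291
z_β = 0.37 · 8.775 - 3.291
z_β = -0.044

Power = Φ(z_β) = Φ(-0.044) ≈ 0.483

Effect size d = 0.37 is small by Cohen's convention (0.2/0.5/0.8).

Threshold: power ≥ 0.80 is conventionally adequate.
Power ≈ 0.48 → the study is underpowered (power < 0.80).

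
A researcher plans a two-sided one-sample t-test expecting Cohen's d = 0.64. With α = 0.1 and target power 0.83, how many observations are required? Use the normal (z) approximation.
n = 17

Sample size formula (one-sample t-test, normal approximation):
n = ((z_{α/2} + z_β) / d)²

z_{α/2} = 1.645 (for α = 0.1, two-sided)
z_β = 0.954 (for power = 0.83)
d = 0.64

n = ((1.645 + 0.954) / 0.64)²
n = (4.061)²
n ≈ 16.49
Round up to the next whole number: n = 17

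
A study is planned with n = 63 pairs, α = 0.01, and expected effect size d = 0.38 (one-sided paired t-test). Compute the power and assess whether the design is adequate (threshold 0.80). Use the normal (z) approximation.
Power ≈ 0.75; the study is underpowered (power < 0.80)

Power calculation (paired t-test, normal approximation):
z_β = d · √n - z_α
z_β = 0.38 · √63 - 2.326
z_β = 0.38 · 7.937 - 2.326
z_β = 0.690

Power = Φ(z_β) = Φ(0.690) ≈ 0.755

Effect size d = 0.38 is small by Cohen's convention (0.2/0.5/0.8).

Threshold: power ≥ 0.80 is conventionally adequate.
Power ≈ 0.75 → the study is underpowered (power < 0.80).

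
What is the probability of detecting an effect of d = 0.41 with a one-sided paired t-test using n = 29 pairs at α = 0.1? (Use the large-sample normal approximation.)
Power ≈ 0.82

Power calculation (paired t-test, normal approximation):
z_β = d · √n - z_α
z_β = 0.41 · √29 - 1.282
z_β = 0.41 · 5.385 - 1.282
z_β = 0.926

Power = Φ(z_β) = Φ(0.926) ≈ 0.823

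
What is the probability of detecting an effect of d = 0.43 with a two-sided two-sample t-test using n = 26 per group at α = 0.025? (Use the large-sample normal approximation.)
Power ≈ 0.24

Power calculation (two-sample t-test, normal approximation):
z_β = d · √(n/2) - z_{α/2}
z_β = 0.43 · √(26/2) - 2.241
z_β = 0.43 · 3.606 - 2.241
z_β = -0.691

Power = Φ(z_β) = Φ(-0.691) ≈ 0.245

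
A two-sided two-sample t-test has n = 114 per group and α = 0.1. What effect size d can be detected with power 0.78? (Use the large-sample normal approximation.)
d ≈ 0.32

Minimum detectable effect (two-sample t-test, normal approximation):
d = (z_{α/2} + z_β) / √(n/2)
d = (1.645 + 0.772) / √(114/2)
d = 2.417 / 7.550
d ≈ 0.32

By Cohen's convention (0.2 small / 0.5 medium / 0.8 large): small effect.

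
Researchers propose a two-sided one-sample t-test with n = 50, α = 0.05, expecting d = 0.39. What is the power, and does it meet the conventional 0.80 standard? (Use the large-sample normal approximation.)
Power ≈ 0.79; the study is underpowered (power < 0.80)

Power calculation (one-sample t-test, normal approximation):
z_β = d · √n - z_{α/2}
z_β = 0.39 · √50 - 1.960
z_β = 0.39 · 7.071 - 1.960
z_β = 0.798

Power = Φ(z_β) = Φ(0.798) ≈ 0.787

Effect size d = 0.39 is small by Cohen's convention (0.2/0.5/0.8).

Threshold: power ≥ 0.80 is conventionally adequate.
Power ≈ 0.79 → the study is underpowered (power < 0.80).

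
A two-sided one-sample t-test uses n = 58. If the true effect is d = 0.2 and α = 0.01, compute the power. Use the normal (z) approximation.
Power ≈ 0.15

Power calculation (one-sample t-test, normal approximation):
z_β = d · √n - z_{α/2}
z_β = 0.2 · √58 - 2.576
z_β = 0.2 · 7.616 - 2.576
z_β = -1.053

Power = Φ(z_β) = Φ(-1.053) ≈ 0.146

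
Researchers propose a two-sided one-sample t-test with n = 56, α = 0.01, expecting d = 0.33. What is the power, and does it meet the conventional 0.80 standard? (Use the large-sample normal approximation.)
Power ≈ 0.46; the study is underpowered (power < 0.80)

Power calculation (one-sample t-test, normal approximation):
z_β = d · √n - z_{α/2}
z_β = 0.33 · √56 - 2.576
z_β = 0.33 · 7.483 - 2.576
z_β = -0.106

Power = Φ(z_β) = Φ(-0.106) ≈ 0.458

Effect size d = 0.33 is small by Cohen's convention (0.2/0.5/0.8).

Threshold: power ≥ 0.80 is conventionally adequate.
Power ≈ 0.46 → the study is underpowered (power < 0.80).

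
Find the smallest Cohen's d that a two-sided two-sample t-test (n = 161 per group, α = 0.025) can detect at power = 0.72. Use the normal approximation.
d ≈ 0.31

Minimum detectable effect (two-sample t-test, normal approximation):
d = (z_{α/2} + z_β) / √(n/2)
d = (2.241 + 0.583) / √(161/2)
d = 2.824 / 8.972
d ≈ 0.31

By Cohen's convention (0.2 small / 0.5 medium / 0.8 large): small effect.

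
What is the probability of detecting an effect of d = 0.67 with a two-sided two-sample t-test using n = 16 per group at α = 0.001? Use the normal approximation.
Power ≈ 0.08

Power calculation (two-sample t-test, normal approximation):
z_β = d · √(n/2) - z_{α/2}
z_β = 0.67 · √(16/2) - 3.291
z_β = 0.67 · 2.828 - 3.291
z_β = -1.395

Power = Φ(z_β) = Φ(-1.395) ≈ 0.081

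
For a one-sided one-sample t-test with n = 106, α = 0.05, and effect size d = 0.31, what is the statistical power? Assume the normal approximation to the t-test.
Power ≈ 0.94

Power calculation (one-sample t-test, normal approximation):
z_β = d · √n - z_α
z_β = 0.31 · √106 - 1.645
z_β = 0.31 · 10.296 - 1.645
z_β = 1.547

Power = Φ(z_β) = Φ(1.547) ≈ 0.939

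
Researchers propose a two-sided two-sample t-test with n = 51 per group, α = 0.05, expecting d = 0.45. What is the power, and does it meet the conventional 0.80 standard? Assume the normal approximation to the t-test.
Power ≈ 0.62; the study is underpowered (power < 0.80)

Power calculation (two-sample t-test, normal approximation):
z_β = d · √(n/2) - z_{α/2}
z_β = 0.45 · √(51/2) - 1.960
z_β = 0.45 · 5.050 - 1.960
z_β = 0.312

Power = Φ(z_β) = Φ(0.312) ≈ 0.623

Effect size d = 0.45 is small by Cohen's convention (0.2/0.5/0.8).

Threshold: power ≥ 0.80 is conventionally adequate.
Power ≈ 0.62 → the study is underpowered (power < 0.80).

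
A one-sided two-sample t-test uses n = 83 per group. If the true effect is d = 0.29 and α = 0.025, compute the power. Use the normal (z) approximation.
Power ≈ 0.46

Power calculation (two-sample t-test, normal approximation):
z_β = d · √(n/2) - z_α
z_β = 0.29 · √(83/2) - 1.960
z_β = 0.29 · 6.442 - 1.960
z_β = -0.092

Power = Φ(z_β) = Φ(-0.092) ≈ 0.463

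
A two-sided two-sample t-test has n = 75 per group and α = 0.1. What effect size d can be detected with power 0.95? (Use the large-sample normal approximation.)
d ≈ 0.54

Minimum detectable effect (two-sample t-test, normal approximation):
d = (z_{α/2} + z_β) / √(n/2)
d = (1.645 + 1.645) / √(75/2)
d = 3.290 / 6.124
d ≈ 0.54

By Cohen's convention (0.2 small / 0.5 medium / 0.8 large): medium effect.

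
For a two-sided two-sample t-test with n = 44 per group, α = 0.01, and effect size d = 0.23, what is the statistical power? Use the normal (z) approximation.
Power ≈ 0.07

Power calculation (two-sample t-test, normal approximation):
z_β = d · √(n/2) - z_{α/2}
z_β = 0.23 · √(44/2) - 2.576
z_β = 0.23 · 4.690 - 2.576
z_β = -1.497

Power = Φ(z_β) = Φ(-1.497) ≈ 0.067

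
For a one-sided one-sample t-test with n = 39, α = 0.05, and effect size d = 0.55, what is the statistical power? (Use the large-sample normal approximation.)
Power ≈ 0.96

Power calculation (one-sample t-test, normal approximation):
z_β = d · √n - z_α
z_β = 0.55 · √39 - 1.645
z_β = 0.55 · 6.245 - 1.645
z_β = 1.790

Power = Φ(z_β) = Φ(1.790) ≈ 0.963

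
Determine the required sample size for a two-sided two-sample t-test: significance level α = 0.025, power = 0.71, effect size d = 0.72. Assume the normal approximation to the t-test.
n = 31 per group

Sample size formula (two-sample t-test, normal approximation):
n = 2 · ((z_{α/2} + z_β) / d)²

z_{α/2} = 2.241 (for α = 0.025, two-sided)
z_β = 0.553 (for power = 0.71)
d = 0.72

n = 2 · ((2.241 + 0.553) / 0.72)²
n = 2 · (3.881)²
n ≈ 30.12
Round up to the next whole number: n = 31 per group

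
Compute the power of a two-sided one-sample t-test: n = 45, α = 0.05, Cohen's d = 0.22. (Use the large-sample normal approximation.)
Power ≈ 0.31

Power calculation (one-sample t-test, normal approximation):
z_β = d · √n - z_{α/2}
z_β = 0.22 · √45 - 1.960
z_β = 0.22 · 6.708 - 1.960
z_β = -0.484

Power = Φ(z_β) = Φ(-0.484) ≈ 0.314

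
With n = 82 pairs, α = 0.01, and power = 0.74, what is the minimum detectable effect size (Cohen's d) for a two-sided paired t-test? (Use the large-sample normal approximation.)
d ≈ 0.36

Minimum detectable effect (paired t-test, normal approximation):
d = (z_{α/2} + z_β) / √n
d = (2.576 + 0.643) / √82
d = 3.219 / 9.055
d ≈ 0.36

By Cohen's convention (0.2 small / 0.5 medium / 0.8 large): small effect.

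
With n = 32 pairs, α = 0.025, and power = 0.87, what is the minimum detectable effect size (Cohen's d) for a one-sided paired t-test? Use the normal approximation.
d ≈ 0.55

Minimum detectable effect (paired t-test, normal approximation):
d = (z_α + z_β) / √n
d = (1.960 + 1.126) / √32
d = 3.086 / 5.657
d ≈ 0.55

By Cohen's convention (0.2 small / 0.5 medium / 0.8 large): medium effect.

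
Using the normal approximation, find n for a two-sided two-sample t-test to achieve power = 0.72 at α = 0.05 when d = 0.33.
n = 119 per group

Sample size formula (two-sample t-test, normal approximation):
n = 2 · ((z_{α/2} + z_β) / d)²

z_{α/2} = 1.960 (for α = 0.05, two-sided)
z_β = 0.583 (for power = 0.72)
d = 0.33

n = 2 · ((1.960 + 0.583) / 0.33)²
n = 2 · (7.706)²
n ≈ 118.76
Round up to the next whole number: n = 119 per group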